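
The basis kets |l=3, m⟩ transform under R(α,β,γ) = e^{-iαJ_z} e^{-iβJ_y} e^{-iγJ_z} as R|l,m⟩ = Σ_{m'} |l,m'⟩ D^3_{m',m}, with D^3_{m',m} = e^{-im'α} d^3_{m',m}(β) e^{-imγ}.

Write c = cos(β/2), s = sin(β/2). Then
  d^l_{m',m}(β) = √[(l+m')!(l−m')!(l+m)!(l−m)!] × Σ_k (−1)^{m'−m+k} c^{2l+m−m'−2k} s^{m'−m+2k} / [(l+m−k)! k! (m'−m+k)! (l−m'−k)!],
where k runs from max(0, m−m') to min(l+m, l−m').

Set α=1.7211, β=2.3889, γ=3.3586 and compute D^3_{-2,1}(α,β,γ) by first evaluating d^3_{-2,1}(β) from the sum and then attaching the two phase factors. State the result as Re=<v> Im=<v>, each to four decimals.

Re=-0.5541 Im=-0.0464

Split into d^3_{-2,1}(β=2.3889) × two z-phases.
c=cos(2.388900/2)=0.367525, s=sin(2.388900/2)=0.930014; N=√[1·120·24·2]=75.894664
Admissible k: 3..4 (factorial args all ≥0)
  k=3: (−1)^0·75.8947/(12)·0.3675^3·0.9300^3 = +0.252556
  k=4: (−1)^1·75.8947/(24)·0.3675^1·0.9300^5 = -0.808600
d^3_{-2,1}(2.3889) = +0.252556 -0.808600 = -0.556043
D = (-0.955157-0.296100i)·(-0.556043)·(-0.976546+0.215308i) = -0.554101-0.046431i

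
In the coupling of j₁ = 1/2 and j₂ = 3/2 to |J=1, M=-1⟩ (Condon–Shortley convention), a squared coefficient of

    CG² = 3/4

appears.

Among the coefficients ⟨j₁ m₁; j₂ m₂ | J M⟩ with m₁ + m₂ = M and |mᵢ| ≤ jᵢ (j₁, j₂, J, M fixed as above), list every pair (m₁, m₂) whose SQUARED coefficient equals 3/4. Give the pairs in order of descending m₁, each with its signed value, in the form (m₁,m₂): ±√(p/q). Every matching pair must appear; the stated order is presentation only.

Admissible pairs with m₁+m₂ = M = -1: (-1/2,-1/2), (1/2,-3/2)
  (m₁,m₂)=(1/2,-3/2): CG² = 3/4, CG = +√(3/4)   ← matches the target
  (m₁,m₂)=(-1/2,-1/2): CG² = 1/4, CG = −√(1/4)
Pairs with CG² = 3/4: (1/2,-3/2): +√(3/4)

(1/2,-3/2): +√(3/4)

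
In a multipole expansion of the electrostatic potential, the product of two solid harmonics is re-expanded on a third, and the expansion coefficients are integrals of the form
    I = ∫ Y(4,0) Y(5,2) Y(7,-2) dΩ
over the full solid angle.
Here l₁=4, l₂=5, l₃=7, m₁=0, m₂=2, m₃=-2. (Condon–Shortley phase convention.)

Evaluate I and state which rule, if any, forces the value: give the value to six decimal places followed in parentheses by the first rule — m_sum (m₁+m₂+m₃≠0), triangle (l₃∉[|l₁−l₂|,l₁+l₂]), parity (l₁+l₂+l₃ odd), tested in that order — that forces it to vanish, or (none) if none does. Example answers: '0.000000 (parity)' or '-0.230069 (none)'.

0.037709 (none)

Checks pass: Σm=0; 16 even; l₃=7∈[1,9].
(2·4+1)(2·5+1)(2·7+1) = 1485
Δ: 2! 6! 8! / 17! → 1/6126120
sum: t=0:+1/69120 t=1:−1/20736 t=2:+1/69120 = -1/51840
3j²(4 5 7; 0 0 0) = Δ·Π!·Σ² = 280/21879  (sign +1)
sum: t=0:+1/483840 t=1:−1/51840 t=2:+1/69120 = -1/362880
3j²(4 5 7; 0 2 -2) = Δ·Π!·Σ² = 16/17017  (sign +1)
combine: 4πI² = 1485·280/21879·16/17017 = 9600/537251
take √, sign +1: I = 0.03770874
No selection rule forces the value: the integral is nonzero (none).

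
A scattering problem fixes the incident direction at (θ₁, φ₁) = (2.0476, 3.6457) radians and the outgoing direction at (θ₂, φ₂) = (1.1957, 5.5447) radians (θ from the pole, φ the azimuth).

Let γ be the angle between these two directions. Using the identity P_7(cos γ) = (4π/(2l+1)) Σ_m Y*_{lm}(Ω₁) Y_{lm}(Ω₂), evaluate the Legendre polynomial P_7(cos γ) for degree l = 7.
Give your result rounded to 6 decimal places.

Addition theorem: P_7(cos γ) = (4π/15) Σ_m Y*_{lm}(Ω₁) Y_{lm}(Ω₂), m = −7…7:
  m=-7: Y*=(0.202346, 0.082504)  Y=(0.133238, -0.270959)  product (0.049316, -0.043835)
  m=-6: Y*=(0.419464, -0.049281)  Y=(-0.123564, -0.427330)  product (-0.072890, -0.173160)
  m=-5: Y*=(0.287149, -0.205456)  Y=(-0.162431, -0.099773)  product (-0.067141, 0.004723)
  m=-4: Y*=(-0.023685, 0.049584)  Y=(0.248503, -0.047187)  product (-0.003546, 0.013439)
  m=-3: Y*=(0.020665, 0.353004)  Y=(0.175796, -0.233830)  product (0.086176, 0.057225)
  m=-2: Y*=(0.055173, 0.087500)  Y=(0.013074, 0.138930)  product (-0.011435, 0.008809)
  m=-1: Y*=(-0.272466, -0.150305)  Y=(0.230282, 0.209629)  product (-0.031236, -0.091729)
  m=+0: Y*=(-0.144538, -0.000000)  Y=(-0.104260, 0.000000)  product (0.015069, 0.000000)
  m=+1: Y*=(0.272466, -0.150305)  Y=(-0.230282, 0.209629)  product (-0.031236, 0.091729)
  m=+2: Y*=(0.055173, -0.087500)  Y=(0.013074, -0.138930)  product (-0.011435, -0.008809)
  m=+3: Y*=(-0.020665, 0.353004)  Y=(-0.175796, -0.233830)  product (0.086176, -0.057225)
  m=+4: Y*=(-0.023685, -0.049584)  Y=(0.248503, 0.047187)  product (-0.003546, -0.013439)
  m=+5: Y*=(-0.287149, -0.205456)  Y=(0.162431, -0.099773)  product (-0.067141, -0.004723)
  m=+6: Y*=(0.419464, 0.049281)  Y=(-0.123564, 0.427330)  product (-0.072890, 0.173160)
  m=+7: Y*=(-0.202346, 0.082504)  Y=(-0.133238, -0.270959)  product (0.049316, 0.043835)
Accumulated sum (-0.086443, -0.000000); after 4π/(2l+1) scaling, (-0.072418, -0.000000) ⇒ P_7 = -0.072418

-0.072418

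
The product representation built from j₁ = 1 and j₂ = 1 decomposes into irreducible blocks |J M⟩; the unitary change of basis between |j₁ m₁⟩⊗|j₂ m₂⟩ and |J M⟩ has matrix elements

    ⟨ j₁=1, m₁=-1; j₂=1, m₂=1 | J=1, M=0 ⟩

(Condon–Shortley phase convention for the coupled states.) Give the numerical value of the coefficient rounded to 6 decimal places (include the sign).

j₁+j₂−J=1  J+j₁−j₂=1  J−j₁+j₂=1  j₁+j₂+J+1=4
(j₁±m₁, j₂±m₂, J±M) = (0,2,2,0,1,1)
P² = 1/2
sum k=1..1:
  [1] −1/1 = -1
S = -1
C² = P²·S² = 1/2 ; C = -0.707107

−√(1/2) ≈ -0.707107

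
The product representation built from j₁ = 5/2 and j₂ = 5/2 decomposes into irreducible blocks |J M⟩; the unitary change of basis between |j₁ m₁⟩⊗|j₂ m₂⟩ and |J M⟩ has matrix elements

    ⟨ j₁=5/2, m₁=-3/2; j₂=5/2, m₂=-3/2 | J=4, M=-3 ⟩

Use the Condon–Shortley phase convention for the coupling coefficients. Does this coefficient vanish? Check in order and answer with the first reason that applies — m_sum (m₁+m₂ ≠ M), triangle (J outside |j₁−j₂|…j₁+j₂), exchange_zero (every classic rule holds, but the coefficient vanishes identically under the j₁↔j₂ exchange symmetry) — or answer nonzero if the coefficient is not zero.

exchange_zero

m-sum: m₁+m₂ = -3/2+(-3/2) = -3, M = -3  ✓
triangle: |j₁−j₂| = 0 ≤ J = 4 ≤ j₁+j₂ = 5  ✓
exchange: j₁=j₂ and m₁=m₂, and (−1)^(j₁+j₂−J) = (−1)^1 = −1 forces ⟨j₁m₁;j₂m₂|JM⟩ = −⟨j₂m₂;j₁m₁|JM⟩ = −⟨j₁m₁;j₂m₂|JM⟩ ⇒ the coefficient vanishes identically
Racah sum check: Σ_k collapses to 0 ⇒ CG = 0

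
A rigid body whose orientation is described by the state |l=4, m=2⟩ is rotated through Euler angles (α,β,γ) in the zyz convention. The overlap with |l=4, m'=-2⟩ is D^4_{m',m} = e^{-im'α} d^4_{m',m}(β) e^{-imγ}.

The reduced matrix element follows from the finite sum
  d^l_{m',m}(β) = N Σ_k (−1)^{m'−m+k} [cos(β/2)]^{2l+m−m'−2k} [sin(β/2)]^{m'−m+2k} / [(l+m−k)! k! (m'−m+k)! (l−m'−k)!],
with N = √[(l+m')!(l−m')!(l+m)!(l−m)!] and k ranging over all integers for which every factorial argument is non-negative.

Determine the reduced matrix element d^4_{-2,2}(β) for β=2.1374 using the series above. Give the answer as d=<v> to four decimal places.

d^4_{-2,2}(β=2.1374) via the finite sum:
c=cos(2.137400/2)=0.481264, s=sin(2.137400/2)=0.876576; N=√[2·720·720·2]=1440.000000
k∈{4,5,6} keeps every argument non-negative
  k=4: (−1)^0·1440.0000/(96)·0.4813^4·0.8766^4 = +0.475098
  k=5: (−1)^1·1440.0000/(120)·0.4813^2·0.8766^6 = -1.260911
  k=6: (−1)^2·1440.0000/(1440)·0.4813^0·0.8766^8 = +0.348590
d^4_{-2,2}(2.1374) = +0.475098 -1.260911 +0.348590 = -0.437224

d=-0.4372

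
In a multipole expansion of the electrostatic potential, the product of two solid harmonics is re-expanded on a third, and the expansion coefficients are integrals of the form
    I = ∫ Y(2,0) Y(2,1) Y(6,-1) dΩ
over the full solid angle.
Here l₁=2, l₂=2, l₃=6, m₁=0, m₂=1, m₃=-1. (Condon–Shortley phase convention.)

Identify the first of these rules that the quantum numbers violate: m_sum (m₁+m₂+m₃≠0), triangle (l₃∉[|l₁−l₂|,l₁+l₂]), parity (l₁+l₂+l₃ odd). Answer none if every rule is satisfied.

azimuthal sum: 0 + 1 − 1 = 0  ✓
l₃ must lie in [0,4]; have l₃=6  ✗
L = 2 + 2 + 6 = 10 (even)

triangle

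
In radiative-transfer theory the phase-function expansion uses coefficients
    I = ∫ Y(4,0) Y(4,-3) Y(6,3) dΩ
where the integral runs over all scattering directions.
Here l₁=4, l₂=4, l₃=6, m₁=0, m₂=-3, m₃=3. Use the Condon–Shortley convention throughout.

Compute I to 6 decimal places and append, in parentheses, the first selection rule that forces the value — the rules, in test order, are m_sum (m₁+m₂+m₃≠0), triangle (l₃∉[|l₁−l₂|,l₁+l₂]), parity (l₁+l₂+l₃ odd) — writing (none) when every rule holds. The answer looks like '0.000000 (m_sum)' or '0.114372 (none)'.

0.123195 (none)

Rules hold: Σm=0, L=14 even, 0≤6≤8.
N = 9·9·13 = 1053
Δ = 2!·6!·6!/15! = 1/1261260
Racah Σ t=0..2: t=0:+1/4608 t=1:−1/1296 t=2:+1/4608 = -7/20736
⇒ 3j(4 4 6; 0 0 0)² = 20/1287, sgn -1
Racah Σ t=0..1: t=0:+1/11520 t=1:−1/25920 = 1/20736
⇒ 3j(4 4 6; 0 -3 3)² = 5/429, sgn -1
4πI² = N·(3j₀)²·(3jₘ)² = 300/1573
I = +1·√(0.190718/4π) = 0.12319450
No selection rule forces the value: the integral is nonzero (none).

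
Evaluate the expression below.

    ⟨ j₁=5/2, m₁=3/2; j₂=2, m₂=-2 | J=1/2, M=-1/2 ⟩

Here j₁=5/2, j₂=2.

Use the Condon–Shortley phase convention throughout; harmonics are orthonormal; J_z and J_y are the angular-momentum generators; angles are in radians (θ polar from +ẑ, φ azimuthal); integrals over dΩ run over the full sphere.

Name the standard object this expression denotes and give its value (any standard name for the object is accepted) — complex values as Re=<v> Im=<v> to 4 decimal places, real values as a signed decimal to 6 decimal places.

Clebsch–Gordan coefficient, +√(1/15) ≈ +0.258199

This is a Clebsch–Gordan (vector-coupling) coefficient.
triangle: 4!*1!*0!/6! = 24/720
(j±m)!: 4!*1!*0!*4!*0!*1! = 576
prefactor² = (2J+1)*Δ*N² = 192/5
  k=0: +1/(0!*4!*1!*0!*0!*0!) = 1/24
Σ = 1/24  ⇒  CG² = 192/5*(1/24)² = 1/15
CG = +√(1/15) = +0.258199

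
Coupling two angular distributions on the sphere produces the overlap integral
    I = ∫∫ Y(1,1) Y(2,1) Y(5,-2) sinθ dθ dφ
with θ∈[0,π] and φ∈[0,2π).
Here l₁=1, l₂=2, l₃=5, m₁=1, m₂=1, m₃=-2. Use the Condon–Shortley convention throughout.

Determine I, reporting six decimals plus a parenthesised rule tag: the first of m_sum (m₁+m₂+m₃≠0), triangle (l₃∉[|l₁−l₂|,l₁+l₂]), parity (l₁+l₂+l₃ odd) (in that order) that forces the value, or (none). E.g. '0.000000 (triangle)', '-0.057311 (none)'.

0.000000 (triangle)

|1−2|≤5≤1+2 violated ⇒ I = 0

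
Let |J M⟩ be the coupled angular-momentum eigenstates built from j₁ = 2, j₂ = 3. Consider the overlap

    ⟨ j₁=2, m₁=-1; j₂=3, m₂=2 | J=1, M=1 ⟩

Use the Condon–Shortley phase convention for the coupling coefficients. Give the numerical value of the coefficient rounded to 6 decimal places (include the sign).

-0.534522  (= −√(2/7))

j₁+j₂−J=4  J+j₁−j₂=0  J−j₁+j₂=2  j₁+j₂+J+1=7
(j₁±m₁, j₂±m₂, J±M) = (1,3,5,1,2,0)
P² = 288/7
sum k=3..3:
  [3] −1/12 = -1/12
S = -1/12
C² = P²·S² = 2/7 ; C = -0.534522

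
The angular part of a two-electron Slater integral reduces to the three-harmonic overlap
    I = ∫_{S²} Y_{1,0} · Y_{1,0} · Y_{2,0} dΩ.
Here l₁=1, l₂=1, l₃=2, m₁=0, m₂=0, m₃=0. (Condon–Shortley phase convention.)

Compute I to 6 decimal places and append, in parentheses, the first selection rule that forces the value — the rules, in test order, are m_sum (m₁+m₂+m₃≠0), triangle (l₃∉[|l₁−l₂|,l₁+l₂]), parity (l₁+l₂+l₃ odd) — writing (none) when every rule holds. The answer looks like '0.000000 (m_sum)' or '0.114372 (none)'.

0.252313 (none)

Checks pass: Σm=0; 4 even; l₃=2∈[0,2].
(2·1+1)(2·1+1)(2·2+1) = 45
Δ: 0! 2! 2! / 5! → 1/30
sum: t=0:+1/1 = 1/1
3j²(1 1 2; 0 0 0) = Δ·Π!·Σ² = 2/15  (sign +1)
(m-triple is (0,0,0) — same symbol as above.)
combine: 4πI² = 45·2/15·2/15 = 4/5
take √, sign +1: I = 0.25231325
No selection rule forces the value: the integral is nonzero (none).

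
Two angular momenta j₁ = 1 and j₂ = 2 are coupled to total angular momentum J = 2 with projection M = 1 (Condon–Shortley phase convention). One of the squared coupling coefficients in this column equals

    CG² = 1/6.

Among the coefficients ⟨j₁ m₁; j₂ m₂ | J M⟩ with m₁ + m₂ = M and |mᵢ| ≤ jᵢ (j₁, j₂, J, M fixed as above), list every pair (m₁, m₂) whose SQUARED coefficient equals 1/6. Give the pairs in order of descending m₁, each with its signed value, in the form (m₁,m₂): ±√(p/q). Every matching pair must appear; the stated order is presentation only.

(0,1): −√(1/6)

Admissible pairs with m₁+m₂ = M = 1: (-1,2), (0,1), (1,0)
  (m₁,m₂)=(1,0): CG² = 1/2, CG = +√(1/2)
  (m₁,m₂)=(0,1): CG² = 1/6, CG = −√(1/6)   ← matches the target
  (m₁,m₂)=(-1,2): CG² = 1/3, CG = −√(1/3)
Pairs with CG² = 1/6: (0,1): −√(1/6)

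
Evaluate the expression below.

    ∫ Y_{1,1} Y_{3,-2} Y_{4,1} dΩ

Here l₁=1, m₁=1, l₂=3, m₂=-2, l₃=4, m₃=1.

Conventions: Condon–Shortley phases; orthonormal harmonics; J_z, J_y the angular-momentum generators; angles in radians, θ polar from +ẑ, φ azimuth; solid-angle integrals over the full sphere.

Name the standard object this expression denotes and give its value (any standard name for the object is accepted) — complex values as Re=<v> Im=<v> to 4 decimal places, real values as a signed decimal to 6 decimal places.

Gaunt coefficient, -0.106622

This is a Gaunt coefficient — the integral of a triple product of spherical harmonics over the sphere.
Rules hold: Σm=0, L=8 even, 2≤4≤4.
N = 3·7·9 = 189
Δ = 0!·2!·6!/9! = 1/252
Racah Σ t=0..0: t=0:+1/36 = 1/36
⇒ 3j(1 3 4; 0 0 0)² = 4/63, sgn +1
Racah Σ t=0..0: t=0:+1/240 = 1/240
⇒ 3j(1 3 4; 1 -2 1)² = 1/84, sgn -1
4πI² = N·(3j₀)²·(3jₘ)² = 1/7
I = -1·√(0.142857/4π) = -0.10662181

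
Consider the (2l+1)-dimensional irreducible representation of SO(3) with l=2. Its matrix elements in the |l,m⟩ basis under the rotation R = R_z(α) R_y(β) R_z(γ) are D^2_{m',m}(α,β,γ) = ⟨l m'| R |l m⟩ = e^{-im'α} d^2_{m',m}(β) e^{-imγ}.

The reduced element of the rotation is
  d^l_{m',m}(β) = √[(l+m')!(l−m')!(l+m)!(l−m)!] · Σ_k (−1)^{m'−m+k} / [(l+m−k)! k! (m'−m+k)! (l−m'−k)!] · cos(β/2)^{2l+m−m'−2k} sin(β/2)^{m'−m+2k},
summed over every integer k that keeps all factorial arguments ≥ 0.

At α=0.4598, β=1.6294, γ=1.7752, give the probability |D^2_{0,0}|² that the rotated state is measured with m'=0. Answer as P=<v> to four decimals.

P=0.2449

Split into d^2_{0,0}(β=1.6294) × two z-phases.
Half-angle: c=0.686087, s=0.727520. N=√(2·2·2·2)=4.000000
The bounds max(0,m−m')=0 and min(l+m,l−m')=2 give 3 terms
  k=0: (−1)^0·4.0000/(4)·0.6861^4·0.7275^0 = +0.221573
  k=1: (−1)^1·4.0000/(1)·0.6861^2·0.7275^2 = -0.996570
  k=2: (−1)^2·4.0000/(4)·0.6861^0·0.7275^4 = +0.280143
d^2_{0,0}(1.6294) = +0.221573 -0.996570 +0.280143 = -0.494854
|D^2_{0,0}|² = |d^2_{0,0}(β)|² = (-0.494854)² = 0.244881 (the z-rotation phases have unit modulus)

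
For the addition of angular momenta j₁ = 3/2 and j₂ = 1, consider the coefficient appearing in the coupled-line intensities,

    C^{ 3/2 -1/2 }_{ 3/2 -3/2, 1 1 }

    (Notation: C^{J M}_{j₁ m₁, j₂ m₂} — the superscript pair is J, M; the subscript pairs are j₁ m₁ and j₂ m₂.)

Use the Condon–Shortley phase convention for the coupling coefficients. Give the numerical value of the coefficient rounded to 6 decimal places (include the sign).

√[4·1!2!1!/5! · 0!3!2!0!1!2!] = √(8/5)
  +(−1)^1/∏(1,0,2,1,0,0)! = -1/2  (running -1/2)
⟨..|..⟩ = √(8/5)·(-1/2) = -0.632456

−√(2/5) ≈ -0.632456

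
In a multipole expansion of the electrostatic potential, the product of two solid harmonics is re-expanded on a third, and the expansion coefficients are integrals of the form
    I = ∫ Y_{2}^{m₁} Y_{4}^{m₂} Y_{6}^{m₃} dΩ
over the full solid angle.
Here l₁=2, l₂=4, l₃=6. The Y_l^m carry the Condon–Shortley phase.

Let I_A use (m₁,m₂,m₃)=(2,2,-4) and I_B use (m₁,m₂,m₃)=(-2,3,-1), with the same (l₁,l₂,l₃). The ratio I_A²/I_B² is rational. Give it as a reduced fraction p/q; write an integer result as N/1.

l's match ⇒ only the (l;m) 3-j factors differ between A and B.
A: triangle coeff Δ(2,4,6) = 1/6435; Σ_t [0,0]: t=0:+1/34560 = 1/34560; (3j)²=14/429 [(2 4 6; 2 2 -4)], sign=+1
B: triangle coeff Δ(2,4,6) = 1/6435; Σ_t [0,0]: t=0:+1/120960 = 1/120960; (3j)²=1/1287 [(2 4 6; -2 3 -1)], sign=-1
I_A²/I_B² = (14/429)/(1/1287) = 42/1

42/1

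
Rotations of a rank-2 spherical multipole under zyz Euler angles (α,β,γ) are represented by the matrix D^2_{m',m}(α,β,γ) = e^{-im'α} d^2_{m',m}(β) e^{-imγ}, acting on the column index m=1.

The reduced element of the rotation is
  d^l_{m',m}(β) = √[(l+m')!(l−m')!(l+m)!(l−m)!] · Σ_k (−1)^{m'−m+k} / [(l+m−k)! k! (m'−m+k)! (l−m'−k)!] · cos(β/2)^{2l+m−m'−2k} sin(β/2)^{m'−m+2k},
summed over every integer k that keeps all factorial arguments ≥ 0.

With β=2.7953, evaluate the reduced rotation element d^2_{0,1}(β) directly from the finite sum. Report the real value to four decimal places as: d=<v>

d^2_{0,1}(β=2.7953) via the finite sum:
Half-angle: c=0.172282, s=0.985048. N=√(2·2·6·1)=4.898979
k: max(0,(1)−(0))=1 … min(2+(1),2−(0))=2
  k=1: (−1)^0·4.8990/(2)·0.1723^3·0.9850^1 = +0.012338
  k=2: (−1)^1·4.8990/(2)·0.1723^1·0.9850^3 = -0.403356
d^2_{0,1}(2.7953) = +0.012338 -0.403356 = -0.391018

d=-0.3910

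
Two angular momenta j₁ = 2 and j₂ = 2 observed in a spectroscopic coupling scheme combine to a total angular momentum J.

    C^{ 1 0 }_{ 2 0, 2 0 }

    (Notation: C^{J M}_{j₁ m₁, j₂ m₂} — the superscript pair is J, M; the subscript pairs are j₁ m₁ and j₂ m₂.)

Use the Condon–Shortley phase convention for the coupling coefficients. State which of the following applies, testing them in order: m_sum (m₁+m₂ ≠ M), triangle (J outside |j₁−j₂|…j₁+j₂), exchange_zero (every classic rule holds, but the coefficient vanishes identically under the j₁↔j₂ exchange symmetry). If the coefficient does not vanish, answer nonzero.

m-sum: m₁+m₂ = 0+0 = 0, M = 0  ✓
triangle: |j₁−j₂| = 0 ≤ J = 1 ≤ j₁+j₂ = 4  ✓
exchange: j₁=j₂ and m₁=m₂, and (−1)^(j₁+j₂−J) = (−1)^3 = −1 forces ⟨j₁m₁;j₂m₂|JM⟩ = −⟨j₂m₂;j₁m₁|JM⟩ = −⟨j₁m₁;j₂m₂|JM⟩ ⇒ the coefficient vanishes identically
Racah sum check: Σ_k collapses to 0 ⇒ CG = 0

exchange_zero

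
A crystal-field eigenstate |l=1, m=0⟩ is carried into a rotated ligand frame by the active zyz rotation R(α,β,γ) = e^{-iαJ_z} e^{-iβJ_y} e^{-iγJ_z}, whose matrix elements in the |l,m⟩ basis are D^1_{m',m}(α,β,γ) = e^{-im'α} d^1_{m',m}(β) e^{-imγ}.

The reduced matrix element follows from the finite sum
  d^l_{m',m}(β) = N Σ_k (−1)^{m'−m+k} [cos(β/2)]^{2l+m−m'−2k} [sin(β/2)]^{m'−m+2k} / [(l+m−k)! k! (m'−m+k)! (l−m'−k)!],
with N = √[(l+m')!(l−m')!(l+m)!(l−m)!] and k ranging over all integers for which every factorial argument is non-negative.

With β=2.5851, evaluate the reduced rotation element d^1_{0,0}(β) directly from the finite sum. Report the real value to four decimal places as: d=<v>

d=-0.8491

d^1_{0,0}(β=2.5851) via the finite sum:
c=cos(2.585100/2)=0.274670, s=sin(2.585100/2)=0.961539; N=√[1·1·1·1]=1.000000
The bounds max(0,m−m')=0 and min(l+m,l−m')=1 give 2 terms
  k=0: (−1)^0·1.0000/(1)·0.2747^2·0.9615^0 = +0.075444
  k=1: (−1)^1·1.0000/(1)·0.2747^0·0.9615^2 = -0.924556
d^1_{0,0}(2.5851) = +0.075444 -0.924556 = -0.849113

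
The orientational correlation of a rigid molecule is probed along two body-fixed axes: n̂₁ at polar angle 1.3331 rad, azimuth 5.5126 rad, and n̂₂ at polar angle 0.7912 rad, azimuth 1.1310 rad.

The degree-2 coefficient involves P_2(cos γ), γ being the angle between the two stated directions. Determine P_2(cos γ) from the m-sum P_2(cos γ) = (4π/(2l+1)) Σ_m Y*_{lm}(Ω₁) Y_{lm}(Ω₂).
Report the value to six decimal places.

Addition theorem: P_2(cos γ) = (4π/5) Σ_m Y*_{lm}(Ω₁) Y_{lm}(Ω₂), m = −2…2:
  [-2]  conj(Y_{2,-2})(Ω₁) = 0.01081 - 0.36470j ; Y_{2,-2}(Ω₂) = -0.12455 - 0.15053j ; Δ = -0.05625 + 0.04379j
  [-1]  conj(Y_{2,-1})(Ω₁) = 0.12685 - 0.12315j ; Y_{2,-1}(Ω₂) = 0.16445 - 0.34949j ; Δ = -0.02218 - 0.06458j
  [+0]  conj(Y_{2,0})(Ω₁) = -0.26293 + 0.00000j ; Y_{2,0}(Ω₂) = 0.15221 + 0.00000j ; Δ = -0.04002 + 0.00000j
  [+1]  conj(Y_{2,1})(Ω₁) = -0.12685 - 0.12315j ; Y_{2,1}(Ω₂) = -0.16445 - 0.34949j ; Δ = -0.02218 + 0.06458j
  [+2]  conj(Y_{2,2})(Ω₁) = 0.01081 + 0.36470j ; Y_{2,2}(Ω₂) = -0.12455 + 0.15053j ; Δ = -0.05625 - 0.04379j
Total Σ_m = -0.19687 + 0.00000j. Multiply by 2.513274: -0.49478 + 0.00000j. P_2(cos γ) = -0.494785

-0.494785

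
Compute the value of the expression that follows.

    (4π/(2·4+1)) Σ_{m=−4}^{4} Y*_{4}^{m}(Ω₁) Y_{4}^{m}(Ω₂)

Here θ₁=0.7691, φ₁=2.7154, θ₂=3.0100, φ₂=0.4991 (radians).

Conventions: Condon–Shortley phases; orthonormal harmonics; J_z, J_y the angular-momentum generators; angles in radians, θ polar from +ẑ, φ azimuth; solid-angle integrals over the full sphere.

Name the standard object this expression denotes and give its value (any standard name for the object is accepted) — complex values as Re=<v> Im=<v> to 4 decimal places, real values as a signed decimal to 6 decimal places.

Legendre polynomial (addition theorem), -0.316483

This sum is the spherical-harmonic addition theorem: it equals the Legendre polynomial P_l(cos γ) of the angle γ between the two directions.
Term-by-term m-sum for l=4 (normalisation 4π/9 = 1.396263):
  term(m=-4) = (-0.000012, 0.000007)   from Y*(Ω₁)=(-0.013830, -0.102612), Y(Ω₂)=(-0.000054, -0.000119)
  term(m=-3) = (-0.000792, -0.000303)   from Y*(Ω₁)=(-0.087160, 0.289733), Y(Ω₂)=(-0.000206, 0.002796)
  term(m=-2) = (-0.003955, -0.013766)   from Y*(Ω₁)=(0.278403, -0.318444), Y(Ω₂)=(0.018347, -0.028461)
  term(m=-1) = (0.020851, -0.027686)   from Y*(Ω₁)=(-0.132190, 0.060017), Y(Ω₂)=(-0.209615, 0.114268)
  term(m=+0) = (-0.258849, -0.000000)   from Y*(Ω₁)=(-0.334201, -0.000000), Y(Ω₂)=(0.774530, 0.000000)
  term(m=+1) = (0.020851, 0.027686)   from Y*(Ω₁)=(0.132190, 0.060017), Y(Ω₂)=(0.209615, 0.114268)
  term(m=+2) = (-0.003955, 0.013766)   from Y*(Ω₁)=(0.278403, 0.318444), Y(Ω₂)=(0.018347, 0.028461)
  term(m=+3) = (-0.000792, 0.000303)   from Y*(Ω₁)=(0.087160, 0.289733), Y(Ω₂)=(0.000206, 0.002796)
  term(m=+4) = (-0.000012, -0.000007)   from Y*(Ω₁)=(-0.013830, 0.102612), Y(Ω₂)=(-0.000054, 0.000119)
Σ over m = (-0.226665, -0.000000); ×(4π/9) → (-0.316483, -0.000000). Real part: -0.316483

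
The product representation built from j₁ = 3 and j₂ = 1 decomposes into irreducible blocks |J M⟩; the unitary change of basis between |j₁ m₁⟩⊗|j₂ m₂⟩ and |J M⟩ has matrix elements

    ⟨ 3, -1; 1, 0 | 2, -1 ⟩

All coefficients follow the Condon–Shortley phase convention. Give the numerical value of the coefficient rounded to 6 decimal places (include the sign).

−√(8/21) = -0.617213

triangle: 2!*4!*0!/7! = 48/5040
(j±m)!: 2!*4!*1!*1!*1!*3! = 288
prefactor² = (2J+1)*Δ*N² = 96/7
  k=1: −1/(1!*1!*3!*0!*1!*0!) = -1/6
Σ = -1/6  ⇒  CG² = 96/7*(-1/6)² = 8/21
CG = −√(8/21) = -0.617213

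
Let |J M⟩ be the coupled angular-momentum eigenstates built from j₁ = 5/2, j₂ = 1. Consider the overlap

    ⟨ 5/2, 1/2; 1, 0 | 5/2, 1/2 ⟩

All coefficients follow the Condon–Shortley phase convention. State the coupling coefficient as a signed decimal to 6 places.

+√(1/35) = +0.169031

j₁+j₂−J=1  J+j₁−j₂=4  J−j₁+j₂=1  j₁+j₂+J+1=7
(j₁±m₁, j₂±m₂, J±M) = (3,2,1,1,3,2)
P² = 144/35
sum k=0..1:
  [0] +1/4 = 1/4
  [1] −1/6 = -1/6
S = 1/12
C² = P²·S² = 1/35 ; C = +0.169031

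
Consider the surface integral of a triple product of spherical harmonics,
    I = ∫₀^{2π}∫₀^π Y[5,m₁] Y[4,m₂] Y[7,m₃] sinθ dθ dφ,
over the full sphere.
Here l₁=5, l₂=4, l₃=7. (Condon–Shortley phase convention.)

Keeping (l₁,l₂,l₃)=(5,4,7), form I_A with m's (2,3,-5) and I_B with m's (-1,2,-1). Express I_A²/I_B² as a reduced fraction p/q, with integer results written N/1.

66/841

Same 5,4,7: normalisation and zero-m 3j drop out of the ratio.
A: Δ: 2! 8! 6! / 17! → 1/6126120; sum: t=1:−1/1036800 t=2:+1/1209600 = -1/7257600; 3j²(5 4 7; 2 3 -5) = Δ·Π!·Σ² = 1/2210  (sign -1)
B: Δ: 2! 8! 6! / 17! → 1/6126120; sum: t=0:+1/2073600 t=1:−1/86400 t=2:+1/55296 = 29/4147200; 3j²(5 4 7; -1 2 -1) = Δ·Π!·Σ² = 841/145860  (sign +1)
I_A²/I_B² = (1/2210)/(841/145860) = 66/841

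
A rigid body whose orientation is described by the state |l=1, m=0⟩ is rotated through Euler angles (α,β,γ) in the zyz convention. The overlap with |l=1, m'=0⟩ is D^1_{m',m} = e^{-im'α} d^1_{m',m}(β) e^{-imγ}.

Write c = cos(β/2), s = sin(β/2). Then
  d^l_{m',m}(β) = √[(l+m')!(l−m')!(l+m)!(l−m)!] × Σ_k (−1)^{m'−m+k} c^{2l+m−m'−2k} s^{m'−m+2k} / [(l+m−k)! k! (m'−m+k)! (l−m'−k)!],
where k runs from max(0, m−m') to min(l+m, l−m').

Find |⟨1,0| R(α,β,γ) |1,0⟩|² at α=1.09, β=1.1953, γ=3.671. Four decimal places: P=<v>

First d^1_{0,0}(β=1.1953), then the phase factors e^{-i(0)α} and e^{-i(0)γ}:
With c≡cos(β/2)=0.826660 and s≡sin(β/2)=0.562701, N=[1·1·1·1]^{1/2}=1.000000
The bounds max(0,m−m')=0 and min(l+m,l−m')=1 give 2 terms
  k=0: (−1)^0·1.0000/(1)·0.8267^2·0.5627^0 = +0.683367
  k=1: (−1)^1·1.0000/(1)·0.8267^0·0.5627^2 = -0.316633
d^1_{0,0}(1.1953) = +0.683367 -0.316633 = +0.366734
|D^1_{0,0}|² = |d^1_{0,0}(β)|² = (+0.366734)² = 0.134494 (the z-rotation phases have unit modulus)

P=0.1345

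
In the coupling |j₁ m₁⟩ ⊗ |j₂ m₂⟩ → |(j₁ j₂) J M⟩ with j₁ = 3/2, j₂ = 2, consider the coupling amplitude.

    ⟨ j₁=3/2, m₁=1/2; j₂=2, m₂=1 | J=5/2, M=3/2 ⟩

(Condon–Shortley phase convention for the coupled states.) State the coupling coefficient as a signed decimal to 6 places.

−√(1/35) ≈ -0.169031

j₁+j₂−J=1  J+j₁−j₂=2  J−j₁+j₂=3  j₁+j₂+J+1=7
(j₁±m₁, j₂±m₂, J±M) = (2,1,3,1,4,1)
P² = 144/35
sum k=0..1:
  [0] +1/6 = 1/6
  [1] −1/4 = -1/4
S = -1/12
C² = P²·S² = 1/35 ; C = -0.169031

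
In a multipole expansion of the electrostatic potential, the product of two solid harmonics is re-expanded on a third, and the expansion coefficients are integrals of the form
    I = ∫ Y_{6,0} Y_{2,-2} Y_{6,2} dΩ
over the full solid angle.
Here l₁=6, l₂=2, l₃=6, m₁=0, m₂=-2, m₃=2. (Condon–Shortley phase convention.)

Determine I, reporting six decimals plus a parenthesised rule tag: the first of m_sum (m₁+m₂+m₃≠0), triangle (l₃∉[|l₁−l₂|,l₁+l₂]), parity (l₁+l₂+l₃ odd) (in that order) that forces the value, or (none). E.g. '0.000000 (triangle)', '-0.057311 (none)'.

Checks pass: Σm=0; 14 even; l₃=6∈[4,8].
(2·6+1)(2·2+1)(2·6+1) = 845
Δ: 2! 10! 2! / 15! → 1/90090
sum: t=0:+1/69120 t=1:−1/14400 t=2:+1/69120 = -7/172800
3j²(6 2 6; 0 0 0) = Δ·Π!·Σ² = 14/715  (sign -1)
sum: t=0:+1/69120 = 1/69120
3j²(6 2 6; 0 -2 2) = Δ·Π!·Σ² = 4/143  (sign +1)
combine: 4πI² = 845·14/715·4/143 = 56/121
take √, sign -1: I = -0.19190947
No selection rule forces the value: the integral is nonzero (none).

-0.191909 (none)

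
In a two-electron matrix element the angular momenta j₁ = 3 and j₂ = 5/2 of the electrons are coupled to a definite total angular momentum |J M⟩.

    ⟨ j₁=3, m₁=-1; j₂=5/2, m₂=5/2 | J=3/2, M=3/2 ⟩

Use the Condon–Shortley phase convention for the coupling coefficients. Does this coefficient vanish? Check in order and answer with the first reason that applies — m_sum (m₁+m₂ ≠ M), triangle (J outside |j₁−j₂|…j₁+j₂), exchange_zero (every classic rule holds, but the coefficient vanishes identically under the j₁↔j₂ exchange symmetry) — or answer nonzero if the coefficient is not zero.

m-sum: m₁+m₂ = -1+5/2 = 3/2, M = 3/2  ✓
triangle: |j₁−j₂| = 1/2 ≤ J = 3/2 ≤ j₁+j₂ = 11/2  ✓
exchange: j₁≠j₂ or m₁≠m₂ — the exchange symmetry imposes no constraint here
value check: CG = +√(1/14) = +0.267261 ≠ 0

nonzero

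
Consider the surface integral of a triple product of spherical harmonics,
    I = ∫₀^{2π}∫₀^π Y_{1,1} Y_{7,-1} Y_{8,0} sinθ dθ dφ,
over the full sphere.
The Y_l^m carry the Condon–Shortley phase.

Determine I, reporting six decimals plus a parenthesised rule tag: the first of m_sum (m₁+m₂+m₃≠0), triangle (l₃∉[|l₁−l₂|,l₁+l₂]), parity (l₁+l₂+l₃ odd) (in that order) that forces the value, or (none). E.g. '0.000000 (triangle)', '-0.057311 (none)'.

m-sum 0 ✓  L=16 even ✓  6≤8≤8 ✓
Π(2lᵢ+1) = 3×15×17 = 765
triangle coeff Δ(1,7,8) = 1/2040
Σ_t [0,0]: t=0:+1/25401600 = 1/25401600
(3j)²=8/255 [(1 7 8; 0 0 0)], sign=+1
Σ_t [0,0]: t=0:+1/58060800 = 1/58060800
(3j)²=7/510 [(1 7 8; 1 -1 0)], sign=+1
⇒ 4πI² = 28/85
I = (+1)√(28/85/(4π)) = 0.16190663
No selection rule forces the value: the integral is nonzero (none).

0.161907 (none)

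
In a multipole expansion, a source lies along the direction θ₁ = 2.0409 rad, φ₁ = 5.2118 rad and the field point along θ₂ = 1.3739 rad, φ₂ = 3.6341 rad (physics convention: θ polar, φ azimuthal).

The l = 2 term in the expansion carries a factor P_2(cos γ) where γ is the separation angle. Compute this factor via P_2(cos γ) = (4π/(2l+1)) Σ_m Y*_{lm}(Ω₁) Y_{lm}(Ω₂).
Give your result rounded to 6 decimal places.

Addition theorem: P_2(cos γ) = (4π/5) Σ_m Y*_{lm}(Ω₁) Y_{lm}(Ω₂), m = −2…2:
  m=-2: (-0.166185, -0.258148) × (0.205379, -0.309557) = (-0.114043, -0.001575)  (running Σ = (-0.114043, -0.001575))
  m=-1: (-0.149413, 0.273882) × (-0.130596, 0.070080) = (0.000319, -0.046239)  (running Σ = (-0.113723, -0.047813))
  m=0: (-0.121246, -0.000000) × (-0.279182, 0.000000) = (0.033850, 0.000000)  (running Σ = (-0.079874, -0.047813))
  m=1: (0.149413, 0.273882) × (0.130596, 0.070080) = (0.000319, 0.046239)  (running Σ = (-0.079554, -0.001575))
  m=2: (-0.166185, 0.258148) × (0.205379, 0.309557) = (-0.114043, 0.001575)  (running Σ = (-0.193597, 0.000000))
Accumulated sum (-0.193597, 0.000000); after 4π/(2l+1) scaling, (-0.486562, 0.000000) ⇒ P_2 = -0.486562

-0.486562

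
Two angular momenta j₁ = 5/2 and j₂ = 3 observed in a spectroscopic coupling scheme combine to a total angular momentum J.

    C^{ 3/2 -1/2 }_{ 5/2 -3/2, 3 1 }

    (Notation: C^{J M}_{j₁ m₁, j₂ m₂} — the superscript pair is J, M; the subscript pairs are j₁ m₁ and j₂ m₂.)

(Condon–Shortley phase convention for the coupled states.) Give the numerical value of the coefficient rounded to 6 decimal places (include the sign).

-0.483046

j₁+j₂−J=4  J+j₁−j₂=1  J−j₁+j₂=2  j₁+j₂+J+1=8
(j₁±m₁, j₂±m₂, J±M) = (1,4,4,2,1,2)
P² = 384/35
sum k=3..4:
  [3] −1/6 = -1/6
  [4] +1/48 = 1/48
S = -7/48
C² = P²·S² = 7/30 ; C = -0.483046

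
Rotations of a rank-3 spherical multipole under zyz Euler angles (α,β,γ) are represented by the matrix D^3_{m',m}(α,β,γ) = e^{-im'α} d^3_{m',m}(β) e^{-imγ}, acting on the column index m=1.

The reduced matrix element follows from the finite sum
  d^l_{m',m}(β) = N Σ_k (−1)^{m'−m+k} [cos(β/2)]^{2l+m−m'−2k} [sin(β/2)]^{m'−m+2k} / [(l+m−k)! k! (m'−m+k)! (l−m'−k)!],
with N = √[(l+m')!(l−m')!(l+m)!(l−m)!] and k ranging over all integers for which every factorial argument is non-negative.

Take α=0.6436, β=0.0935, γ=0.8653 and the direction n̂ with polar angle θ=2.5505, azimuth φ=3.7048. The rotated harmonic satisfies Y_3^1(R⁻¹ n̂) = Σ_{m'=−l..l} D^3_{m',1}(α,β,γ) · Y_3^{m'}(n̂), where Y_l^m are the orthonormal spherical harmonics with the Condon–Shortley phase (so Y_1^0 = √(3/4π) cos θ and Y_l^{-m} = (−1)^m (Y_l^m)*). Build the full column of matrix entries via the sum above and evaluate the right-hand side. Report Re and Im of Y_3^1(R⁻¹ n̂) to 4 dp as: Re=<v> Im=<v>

Re=0.2534 Im=-0.3613

Need the full column D^3_{m',1} for m'=−3..3 at α=0.6436, β=0.0935, γ=0.8653.
cos(β/2)=0.998907, sin(β/2)=0.046733
d^3_{-3,1}: single k=4 term ⇒ +0.000018;  D = +0.000009+0.000016i
d^3_{-2,1}: k∈[3..4] ⇒ +0.000643 -0.000001 = +0.000643;  D = +0.000586+0.000263i
d^3_{-1,1}: k∈[2..4] ⇒ +0.013047 -0.000038 +0.000000 = +0.013009;  D = +0.012690-0.002860i
d^3_{0,1}: k∈[1..3] ⇒ +0.161005 -0.001057 +0.000001 = +0.159949;  D = +0.103713-0.121767i
d^3_{1,1}: k∈[0..2] ⇒ +0.993462 -0.017396 +0.000029 = +0.976095;  D = +0.060378-0.974226i
d^3_{2,1}: k∈[0..1] ⇒ -0.146977 +0.000643 = -0.146334;  D = +0.080403+0.122266i
d^3_{3,1}: single k=0 term ⇒ +0.008422;  D = -0.007924-0.002852i
Y_3^{m'}(θ=2.5505,φ=3.7048) and Σ D·Y over m':
  (+0.0000+0.0000i)·(+0.0086+0.0717i)  (+0.0006+0.0003i)·(-0.1133+0.2379i)  (+0.0127-0.0029i)·(-0.3727+0.2353i)  (+0.1037-0.1218i)·(-0.1386+0.0000i)  (+0.0604-0.9742i)·(+0.3727+0.2353i)  (+0.0804+0.1223i)·(-0.1133-0.2379i)  (-0.0079-0.0029i)·(-0.0086+0.0717i)
Y_3^1(R⁻¹ n̂) = +0.253446-0.361347i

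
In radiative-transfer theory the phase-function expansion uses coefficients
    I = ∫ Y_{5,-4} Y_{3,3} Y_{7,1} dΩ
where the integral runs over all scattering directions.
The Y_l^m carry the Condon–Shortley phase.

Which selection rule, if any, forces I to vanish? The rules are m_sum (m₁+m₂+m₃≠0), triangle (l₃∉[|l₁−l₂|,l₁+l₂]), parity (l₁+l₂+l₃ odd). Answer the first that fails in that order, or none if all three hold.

Σmᵢ = 0  ✓
l₃∈[|l₁−l₂|,l₁+l₂]=[2,8], have l₃=7  ✓
Σlᵢ = 15 ⇒ odd  ✗

parity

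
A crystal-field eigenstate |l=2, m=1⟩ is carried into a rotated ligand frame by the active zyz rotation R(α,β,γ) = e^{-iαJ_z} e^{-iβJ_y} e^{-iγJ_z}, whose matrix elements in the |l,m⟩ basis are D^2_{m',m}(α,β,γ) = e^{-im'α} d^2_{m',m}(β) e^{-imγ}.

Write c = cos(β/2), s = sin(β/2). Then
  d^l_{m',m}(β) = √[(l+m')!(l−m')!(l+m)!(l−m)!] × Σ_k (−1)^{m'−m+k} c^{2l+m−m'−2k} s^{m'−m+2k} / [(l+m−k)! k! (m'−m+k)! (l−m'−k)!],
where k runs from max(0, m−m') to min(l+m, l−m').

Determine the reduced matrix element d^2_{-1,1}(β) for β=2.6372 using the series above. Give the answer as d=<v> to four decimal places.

d^2_{-1,1}(β=2.6372) via the finite sum:
With c≡cos(β/2)=0.249531 and s≡sin(β/2)=0.968367, N=[1·6·6·1]^{1/2}=6.000000
Admissible k: 2..3 (factorial args all ≥0)
  k=2: (−1)^0·6.0000/(2)·0.2495^2·0.9684^2 = +0.175167
  k=3: (−1)^1·6.0000/(6)·0.2495^0·0.9684^4 = -0.879345
d^2_{-1,1}(2.6372) = +0.175167 -0.879345 = -0.704179

d=-0.7042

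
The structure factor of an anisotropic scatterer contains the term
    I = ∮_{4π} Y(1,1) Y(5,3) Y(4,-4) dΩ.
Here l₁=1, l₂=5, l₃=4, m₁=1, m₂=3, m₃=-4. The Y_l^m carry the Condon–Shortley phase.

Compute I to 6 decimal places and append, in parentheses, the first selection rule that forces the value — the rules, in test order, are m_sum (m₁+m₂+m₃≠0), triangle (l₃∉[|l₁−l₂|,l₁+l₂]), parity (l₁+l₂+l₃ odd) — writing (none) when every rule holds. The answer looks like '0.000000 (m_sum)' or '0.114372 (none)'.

-0.049106 (none)

Checks pass: Σm=0; 10 even; l₃=4∈[4,6].
(2·1+1)(2·5+1)(2·4+1) = 297
Δ: 2! 0! 8! / 11! → 1/495
sum: t=1:−1/576 = -1/576
3j²(1 5 4; 0 0 0) = Δ·Π!·Σ² = 5/99  (sign -1)
sum: t=0:+1/80640 = 1/80640
3j²(1 5 4; 1 3 -4) = Δ·Π!·Σ² = 1/495  (sign +1)
combine: 4πI² = 297·5/99·1/495 = 1/33
take √, sign -1: I = -0.04910640
No selection rule forces the value: the integral is nonzero (none).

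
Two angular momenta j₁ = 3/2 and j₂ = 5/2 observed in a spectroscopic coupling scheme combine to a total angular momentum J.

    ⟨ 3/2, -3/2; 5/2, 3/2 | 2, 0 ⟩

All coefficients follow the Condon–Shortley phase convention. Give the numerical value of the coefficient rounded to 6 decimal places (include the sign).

+0.654654

√[5·2!1!3!/7! · 0!3!4!1!2!2!] = √(48/7)
  +(−1)^2/∏(2,0,1,2,0,1)! = 1/4  (running 1/4)
⟨..|..⟩ = √(48/7)·(1/4) = +0.654654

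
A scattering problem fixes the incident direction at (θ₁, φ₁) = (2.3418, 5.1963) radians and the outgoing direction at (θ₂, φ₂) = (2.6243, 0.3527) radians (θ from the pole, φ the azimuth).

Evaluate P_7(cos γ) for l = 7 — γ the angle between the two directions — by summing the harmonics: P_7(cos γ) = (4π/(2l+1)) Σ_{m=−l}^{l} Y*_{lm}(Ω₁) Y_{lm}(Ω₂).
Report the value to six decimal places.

0.270021

Summing Y*_{l m}(θ₁,φ₁)·Y_{l m}(θ₂,φ₂) over m ∈ [−7, 7]; prefactor 4π/(2·7+1) = 0.837758:
  [-7]  conj(Y_{7,-7})(Ω₁) = 0.01188 - 0.04735j ; Y_{7,-7}(Ω₂) = -0.00283 - 0.00225j ; Δ = -0.00014 + 0.00011j
  [-6]  conj(Y_{7,-6})(Ω₁) = -0.17245 + 0.04186j ; Y_{7,-6}(Ω₂) = 0.01234 + 0.02033j ; Δ = -0.00298 - 0.00299j
  [-5]  conj(Y_{7,-5})(Ω₁) = 0.24451 + 0.27764j ; Y_{7,-5}(Ω₂) = -0.01833 - 0.09396j ; Δ = 0.02160 - 0.02806j
  [-4]  conj(Y_{7,-4})(Ω₁) = 0.15995 - 0.41878j ; Y_{7,-4}(Ω₂) = -0.04145 + 0.25688j ; Δ = 0.10094 + 0.05845j
  [-3]  conj(Y_{7,-3})(Ω₁) = -0.18932 + 0.02265j ; Y_{7,-3}(Ω₂) = 0.22807 - 0.40517j ; Δ = -0.03400 + 0.08187j
  [-2]  conj(Y_{7,-2})(Ω₁) = -0.14933 - 0.21689j ; Y_{7,-2}(Ω₂) = -0.34209 + 0.29131j ; Δ = 0.11427 + 0.03069j
  [-1]  conj(Y_{7,-1})(Ω₁) = -0.15015 + 0.28568j ; Y_{7,-1}(Ω₂) = -0.01647 + 0.00606j ; Δ = 0.00074 - 0.00562j
  [+0]  conj(Y_{7,0})(Ω₁) = -0.17478 + 0.00000j ; Y_{7,0}(Ω₂) = 0.44946 + 0.00000j ; Δ = -0.07856 + 0.00000j
  [+1]  conj(Y_{7,1})(Ω₁) = 0.15015 + 0.28568j ; Y_{7,1}(Ω₂) = 0.01647 + 0.00606j ; Δ = 0.00074 + 0.00562j
  [+2]  conj(Y_{7,2})(Ω₁) = -0.14933 + 0.21689j ; Y_{7,2}(Ω₂) = -0.34209 - 0.29131j ; Δ = 0.11427 - 0.03069j
  [+3]  conj(Y_{7,3})(Ω₁) = 0.18932 + 0.02265j ; Y_{7,3}(Ω₂) = -0.22807 - 0.40517j ; Δ = -0.03400 - 0.08187j
  [+4]  conj(Y_{7,4})(Ω₁) = 0.15995 + 0.41878j ; Y_{7,4}(Ω₂) = -0.04145 - 0.25688j ; Δ = 0.10094 - 0.05845j
  [+5]  conj(Y_{7,5})(Ω₁) = -0.24451 + 0.27764j ; Y_{7,5}(Ω₂) = 0.01833 - 0.09396j ; Δ = 0.02160 + 0.02806j
  [+6]  conj(Y_{7,6})(Ω₁) = -0.17245 - 0.04186j ; Y_{7,6}(Ω₂) = 0.01234 - 0.02033j ; Δ = -0.00298 + 0.00299j
  [+7]  conj(Y_{7,7})(Ω₁) = -0.01188 - 0.04735j ; Y_{7,7}(Ω₂) = 0.00283 - 0.00225j ; Δ = -0.00014 - 0.00011j
Total Σ_m = 0.32231 - 0.00000j. Multiply by 0.837758: 0.27002 - 0.00000j. P_7(cos γ) = 0.270021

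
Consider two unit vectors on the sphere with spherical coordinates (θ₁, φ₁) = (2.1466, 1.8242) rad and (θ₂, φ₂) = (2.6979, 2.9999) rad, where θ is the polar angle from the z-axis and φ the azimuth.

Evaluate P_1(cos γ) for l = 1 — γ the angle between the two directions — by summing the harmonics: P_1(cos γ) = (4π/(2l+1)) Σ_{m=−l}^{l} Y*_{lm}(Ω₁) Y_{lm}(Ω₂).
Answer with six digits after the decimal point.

Addition theorem: P_1(cos γ) = (4π/3) Σ_m Y*_{lm}(Ω₁) Y_{lm}(Ω₂), m = −1…1:
  [-1]  conj(Y_{1,-1})(Ω₁) = -0.07265 + 0.28053j ; Y_{1,-1}(Ω₂) = -0.14683 - 0.02094j ; Δ = 0.01654 - 0.03967j
  [+0]  conj(Y_{1,0})(Ω₁) = -0.26605 + 0.00000j ; Y_{1,0}(Ω₂) = -0.44129 + 0.00000j ; Δ = 0.11741 + 0.00000j
  [+1]  conj(Y_{1,1})(Ω₁) = 0.07265 + 0.28053j ; Y_{1,1}(Ω₂) = 0.14683 - 0.02094j ; Δ = 0.01654 + 0.03967j
Total Σ_m = 0.15049 + 0.00000j. Multiply by 4.188790: 0.63037 + 0.00000j. P_1(cos γ) = 0.630371

0.630371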